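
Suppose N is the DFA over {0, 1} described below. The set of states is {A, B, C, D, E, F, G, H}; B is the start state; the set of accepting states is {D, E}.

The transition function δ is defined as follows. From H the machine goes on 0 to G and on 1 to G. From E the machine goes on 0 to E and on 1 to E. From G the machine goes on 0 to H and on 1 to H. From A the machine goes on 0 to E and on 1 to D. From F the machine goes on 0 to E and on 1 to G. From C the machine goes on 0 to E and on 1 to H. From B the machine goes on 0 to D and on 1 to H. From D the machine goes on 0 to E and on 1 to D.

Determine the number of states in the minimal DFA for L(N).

First remove the unreachable states {A,C,F}; 5 states remain.
Initial partition by acceptance: {D,E} | {B,G,H}.
Split {B,G,H} by δ(·,0) → {G,H} and {B}.
The partition is now stable with 3 blocks: {D,E} | {G,H} | {B}.

3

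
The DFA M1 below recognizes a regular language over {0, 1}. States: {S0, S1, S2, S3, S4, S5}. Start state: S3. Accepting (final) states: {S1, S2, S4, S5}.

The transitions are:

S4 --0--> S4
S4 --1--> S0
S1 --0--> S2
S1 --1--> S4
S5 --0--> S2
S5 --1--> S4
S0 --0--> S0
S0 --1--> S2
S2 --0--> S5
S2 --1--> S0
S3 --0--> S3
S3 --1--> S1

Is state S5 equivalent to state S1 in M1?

Yes

P0 = {S1,S2,S4,S5} | {S0,S3}.
Split {S1,S2,S4,S5} by δ(·,1) → {S1,S5} and {S2,S4}.
Refine {S0,S3} on symbol 1: members go to different blocks, giving {S0} and {S3}.
On input 0, block {S2,S4} splits into {S2} and {S4}.
Stable partition: {S1,S5} | {S0} | {S2} | {S3} | {S4} — 5 equivalence classes.
S5 and S1 lie in the same block of the stable partition, so they are equivalent — no string distinguishes them.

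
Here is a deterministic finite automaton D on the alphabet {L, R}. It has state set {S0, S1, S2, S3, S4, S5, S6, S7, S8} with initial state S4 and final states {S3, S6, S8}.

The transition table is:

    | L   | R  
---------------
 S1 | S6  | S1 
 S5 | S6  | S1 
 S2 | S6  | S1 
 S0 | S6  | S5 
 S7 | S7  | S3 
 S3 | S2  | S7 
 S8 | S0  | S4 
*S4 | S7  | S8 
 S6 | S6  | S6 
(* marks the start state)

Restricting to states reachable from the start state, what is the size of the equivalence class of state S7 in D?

P0 = {S3,S6,S8} | {S0,S1,S2,S4,S5,S7}.
Split {S3,S6,S8} by δ(·,L) → {S3,S8} and {S6}.
On input L, block {S0,S1,S2,S4,S5,S7} splits into {S0,S1,S2,S5} and {S4,S7}.
Stable partition: {S3,S8} | {S0,S1,S2,S5} | {S6} | {S4,S7} — 4 equivalence classes.
State S7 belongs to the block {S4,S7}, which has 2 states.

2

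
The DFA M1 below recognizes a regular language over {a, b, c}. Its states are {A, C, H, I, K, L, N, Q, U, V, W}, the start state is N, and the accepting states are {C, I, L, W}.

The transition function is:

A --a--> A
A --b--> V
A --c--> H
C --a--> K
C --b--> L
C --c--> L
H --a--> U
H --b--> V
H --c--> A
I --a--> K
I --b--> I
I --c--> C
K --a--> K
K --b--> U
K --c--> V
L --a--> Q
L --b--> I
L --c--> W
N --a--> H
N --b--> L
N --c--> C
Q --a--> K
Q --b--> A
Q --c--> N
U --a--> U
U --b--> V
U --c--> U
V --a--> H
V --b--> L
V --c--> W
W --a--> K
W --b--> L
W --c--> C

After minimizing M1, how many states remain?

Every state is reachable, so we keep all 11.
Start with accepting vs non-accepting: {C,I,L,W} | {A,H,K,N,Q,U,V}.
Split {A,H,K,N,Q,U,V} by δ(·,b) → {A,H,K,Q,U} and {N,V}.
Split {A,H,K,Q,U} by δ(·,b) → {A,H,U} and {K,Q}.
The partition is now stable with 4 blocks: {C,I,L,W} | {A,H,U} | {N,V} | {K,Q}.

4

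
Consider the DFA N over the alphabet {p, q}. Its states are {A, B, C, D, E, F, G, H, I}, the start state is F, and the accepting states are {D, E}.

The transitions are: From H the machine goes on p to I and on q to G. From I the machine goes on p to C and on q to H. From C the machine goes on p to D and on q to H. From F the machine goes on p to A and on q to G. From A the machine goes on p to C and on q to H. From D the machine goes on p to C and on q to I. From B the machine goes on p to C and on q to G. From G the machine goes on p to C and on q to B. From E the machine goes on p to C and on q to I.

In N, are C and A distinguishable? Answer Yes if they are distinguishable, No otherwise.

First remove the unreachable states {E}; 8 states remain.
Start with accepting vs non-accepting: {D} | {A,B,C,F,G,H,I}.
Split {A,B,C,F,G,H,I} by δ(·,p) → {A,B,F,G,H,I} and {C}.
Refine {A,B,F,G,H,I} on symbol p: members go to different blocks, giving {A,B,G,I} and {F,H}.
Split {A,B,G,I} by δ(·,q) → {A,I} and {B,G}.
Stable partition: {D} | {A,I} | {C} | {F,H} | {B,G} — 5 equivalence classes.
C and A end up in different blocks, so they are distinguishable. For instance, the string 'p' is accepted from only C.

Yes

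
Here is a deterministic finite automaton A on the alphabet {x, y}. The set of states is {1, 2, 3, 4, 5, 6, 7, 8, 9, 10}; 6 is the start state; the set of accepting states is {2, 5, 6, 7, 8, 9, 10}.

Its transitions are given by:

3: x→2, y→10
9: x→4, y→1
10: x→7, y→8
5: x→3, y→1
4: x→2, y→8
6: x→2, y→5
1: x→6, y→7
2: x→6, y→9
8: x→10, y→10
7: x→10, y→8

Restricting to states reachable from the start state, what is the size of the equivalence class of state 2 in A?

P0 = {2,5,6,7,8,9,10} | {1,3,4}.
Split {2,5,6,7,8,9,10} by δ(·,x) → {2,6,7,8,10} and {5,9}.
On input y, block {2,6,7,8,10} splits into {7,8,10} and {2,6}.
The partition is now stable with 4 blocks: {7,8,10} | {1,3,4} | {5,9} | {2,6}.
The equivalence class containing 2 is {2,6}, of size 2.

2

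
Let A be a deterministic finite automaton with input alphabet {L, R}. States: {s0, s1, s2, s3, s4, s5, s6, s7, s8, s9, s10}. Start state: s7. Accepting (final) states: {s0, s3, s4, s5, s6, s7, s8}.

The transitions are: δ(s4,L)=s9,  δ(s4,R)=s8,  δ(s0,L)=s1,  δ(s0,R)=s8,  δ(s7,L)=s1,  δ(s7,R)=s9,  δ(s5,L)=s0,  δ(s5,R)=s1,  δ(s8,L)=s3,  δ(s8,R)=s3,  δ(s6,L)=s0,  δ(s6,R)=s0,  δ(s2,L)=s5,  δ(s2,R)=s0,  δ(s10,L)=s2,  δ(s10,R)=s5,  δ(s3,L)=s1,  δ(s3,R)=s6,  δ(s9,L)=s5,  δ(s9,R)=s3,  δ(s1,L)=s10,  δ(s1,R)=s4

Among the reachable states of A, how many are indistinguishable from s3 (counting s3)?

Initial partition by acceptance: {s0,s3,s4,s5,s6,s7,s8} | {s1,s2,s9,s10}.
Split {s0,s3,s4,s5,s6,s7,s8} by δ(·,L) → {s0,s3,s4,s7} and {s5,s6,s8}.
Refine {s0,s3,s4,s7} on symbol R: members go to different blocks, giving {s0,s3,s4} and {s7}.
Split {s1,s2,s9,s10} by δ(·,L) → {s1,s10} and {s2,s9}.
Refine {s0,s3,s4} on symbol L: members go to different blocks, giving {s0,s3} and {s4}.
Refine {s1,s10} on symbol L: members go to different blocks, giving {s1} and {s10}.
Split {s5,s6,s8} by δ(·,R) → {s6,s8} and {s5}.
Stable partition: {s0,s3} | {s1} | {s6,s8} | {s7} | {s2,s9} | {s4} | {s10} | {s5} — 8 equivalence classes.
State s3 belongs to the block {s0,s3}, which has 2 states.

2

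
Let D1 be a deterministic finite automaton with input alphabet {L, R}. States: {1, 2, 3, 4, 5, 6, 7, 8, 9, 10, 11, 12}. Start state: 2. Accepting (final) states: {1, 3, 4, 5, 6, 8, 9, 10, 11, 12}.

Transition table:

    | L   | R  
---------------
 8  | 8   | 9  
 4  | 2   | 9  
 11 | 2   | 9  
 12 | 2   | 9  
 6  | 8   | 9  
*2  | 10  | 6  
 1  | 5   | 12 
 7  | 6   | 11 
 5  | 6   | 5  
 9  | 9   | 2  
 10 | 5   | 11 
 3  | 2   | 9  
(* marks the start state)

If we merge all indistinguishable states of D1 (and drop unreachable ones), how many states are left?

6

States {1,3,4,7,12} cannot be reached from the start state, so discard them.
P0 = {5,6,8,9,10,11} | {2}.
On input L, block {5,6,8,9,10,11} splits into {5,6,8,9,10} and {11}.
Refine {5,6,8,9,10} on symbol R: members go to different blocks, giving {5,6,8} and {9} and {10}.
On input R, block {5,6,8} splits into {6,8} and {5}.
Stable partition: {6,8} | {2} | {11} | {9} | {10} | {5} — 6 equivalence classes.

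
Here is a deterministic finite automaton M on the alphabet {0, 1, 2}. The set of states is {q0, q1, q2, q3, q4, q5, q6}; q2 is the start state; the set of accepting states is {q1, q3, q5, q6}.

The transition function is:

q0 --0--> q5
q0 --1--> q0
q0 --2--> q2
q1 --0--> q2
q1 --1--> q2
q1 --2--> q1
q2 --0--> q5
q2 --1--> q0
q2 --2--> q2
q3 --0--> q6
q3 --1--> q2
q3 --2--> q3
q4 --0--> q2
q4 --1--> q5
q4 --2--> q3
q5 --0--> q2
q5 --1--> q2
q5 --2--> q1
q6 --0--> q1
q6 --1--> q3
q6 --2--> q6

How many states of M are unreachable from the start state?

3

BFS from q2 reaches {q0, q1, q2, q5}; the 3 state(s) q3, q4, q6 are never visited.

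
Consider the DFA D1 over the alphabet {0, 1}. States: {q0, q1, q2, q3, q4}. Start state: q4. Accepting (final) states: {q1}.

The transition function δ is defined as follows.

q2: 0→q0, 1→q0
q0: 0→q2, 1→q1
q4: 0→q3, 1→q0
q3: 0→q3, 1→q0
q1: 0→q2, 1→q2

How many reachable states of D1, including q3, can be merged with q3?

2

All states are reachable from the start state.
Start with accepting vs non-accepting: {q1} | {q0,q2,q3,q4}.
Refine {q0,q2,q3,q4} on symbol 1: members go to different blocks, giving {q2,q3,q4} and {q0}.
Refine {q2,q3,q4} on symbol 0: members go to different blocks, giving {q3,q4} and {q2}.
The partition is now stable with 4 blocks: {q1} | {q3,q4} | {q0} | {q2}.
State q3 belongs to the block {q3,q4}, which has 2 states.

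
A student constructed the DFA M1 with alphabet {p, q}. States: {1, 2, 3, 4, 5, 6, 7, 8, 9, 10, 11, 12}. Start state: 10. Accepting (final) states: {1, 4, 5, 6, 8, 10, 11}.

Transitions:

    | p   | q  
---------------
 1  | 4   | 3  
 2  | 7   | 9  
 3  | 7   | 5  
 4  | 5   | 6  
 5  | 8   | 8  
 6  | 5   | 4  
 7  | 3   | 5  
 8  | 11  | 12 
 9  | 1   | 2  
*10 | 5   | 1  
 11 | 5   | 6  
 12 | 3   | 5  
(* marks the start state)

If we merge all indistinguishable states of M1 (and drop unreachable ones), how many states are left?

5

Reachable states from the start: {1,3,4,5,6,7,8,10,11,12}. Unreachable: {2,9} — drop them.
P0 = {1,4,5,6,8,10,11} | {3,7,12}.
Refine {1,4,5,6,8,10,11} on symbol q: members go to different blocks, giving {4,5,6,10,11} and {1,8}.
Split {4,5,6,10,11} by δ(·,p) → {4,6,10,11} and {5}.
Split {4,6,10,11} by δ(·,q) → {4,6,11} and {10}.
No further refinement is possible. Final partition (5 blocks): {4,6,11} | {3,7,12} | {1,8} | {5} | {10}.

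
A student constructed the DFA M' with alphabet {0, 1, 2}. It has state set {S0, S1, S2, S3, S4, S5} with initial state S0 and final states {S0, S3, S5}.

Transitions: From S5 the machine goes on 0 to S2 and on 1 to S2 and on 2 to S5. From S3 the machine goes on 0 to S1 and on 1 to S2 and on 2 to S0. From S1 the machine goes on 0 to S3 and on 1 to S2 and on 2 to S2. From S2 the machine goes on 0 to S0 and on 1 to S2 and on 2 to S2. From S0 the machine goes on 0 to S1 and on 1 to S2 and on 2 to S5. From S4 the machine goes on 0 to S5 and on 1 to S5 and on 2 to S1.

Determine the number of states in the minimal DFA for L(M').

2

First remove the unreachable states {S4}; 5 states remain.
Initial partition by acceptance: {S0,S3,S5} | {S1,S2}.
The partition is now stable with 2 blocks: {S0,S3,S5} | {S1,S2}.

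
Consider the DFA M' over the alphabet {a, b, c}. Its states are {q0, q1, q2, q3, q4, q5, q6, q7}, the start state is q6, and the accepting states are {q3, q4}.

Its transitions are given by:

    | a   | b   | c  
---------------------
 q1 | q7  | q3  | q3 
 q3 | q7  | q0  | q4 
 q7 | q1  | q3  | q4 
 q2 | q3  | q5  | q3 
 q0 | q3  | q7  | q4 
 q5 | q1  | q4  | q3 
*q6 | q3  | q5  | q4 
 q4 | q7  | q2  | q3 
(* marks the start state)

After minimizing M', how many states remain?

3

P0 = {q3,q4} | {q0,q1,q2,q5,q6,q7}.
Split {q0,q1,q2,q5,q6,q7} by δ(·,a) → {q0,q2,q6} and {q1,q5,q7}.
The partition is now stable with 3 blocks: {q3,q4} | {q0,q2,q6} | {q1,q5,q7}.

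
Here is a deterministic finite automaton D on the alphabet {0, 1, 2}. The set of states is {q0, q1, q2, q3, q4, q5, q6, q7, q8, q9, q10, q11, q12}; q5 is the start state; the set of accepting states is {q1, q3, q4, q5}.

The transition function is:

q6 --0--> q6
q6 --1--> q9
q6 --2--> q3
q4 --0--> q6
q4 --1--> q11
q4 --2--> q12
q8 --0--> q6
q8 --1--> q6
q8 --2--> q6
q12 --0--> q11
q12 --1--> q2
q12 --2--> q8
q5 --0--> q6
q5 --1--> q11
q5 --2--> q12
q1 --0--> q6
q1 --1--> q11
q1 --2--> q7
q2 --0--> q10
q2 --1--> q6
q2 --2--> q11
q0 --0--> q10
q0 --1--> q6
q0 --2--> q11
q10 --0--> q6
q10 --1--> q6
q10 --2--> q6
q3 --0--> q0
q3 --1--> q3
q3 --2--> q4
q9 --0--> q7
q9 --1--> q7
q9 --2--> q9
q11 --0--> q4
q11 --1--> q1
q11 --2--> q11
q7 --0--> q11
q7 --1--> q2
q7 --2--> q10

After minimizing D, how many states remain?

All states are reachable from the start state.
P0 = {q1,q3,q4,q5} | {q0,q2,q6,q7,q8,q9,q10,q11,q12}.
On input 1, block {q1,q3,q4,q5} splits into {q1,q4,q5} and {q3}.
Refine {q0,q2,q6,q7,q8,q9,q10,q11,q12} on symbol 0: members go to different blocks, giving {q0,q2,q6,q7,q8,q9,q10,q12} and {q11}.
Refine {q0,q2,q6,q7,q8,q9,q10,q12} on symbol 0: members go to different blocks, giving {q0,q2,q6,q8,q9,q10} and {q7,q12}.
On input 0, block {q0,q2,q6,q8,q9,q10} splits into {q0,q2,q6,q8,q10} and {q9}.
On input 1, block {q0,q2,q6,q8,q10} splits into {q0,q2,q8,q10} and {q6}.
On input 0, block {q0,q2,q8,q10} splits into {q0,q2} and {q8,q10}.
The partition is now stable with 8 blocks: {q1,q4,q5} | {q0,q2} | {q3} | {q11} | {q7,q12} | {q9} | {q6} | {q8,q10}.

8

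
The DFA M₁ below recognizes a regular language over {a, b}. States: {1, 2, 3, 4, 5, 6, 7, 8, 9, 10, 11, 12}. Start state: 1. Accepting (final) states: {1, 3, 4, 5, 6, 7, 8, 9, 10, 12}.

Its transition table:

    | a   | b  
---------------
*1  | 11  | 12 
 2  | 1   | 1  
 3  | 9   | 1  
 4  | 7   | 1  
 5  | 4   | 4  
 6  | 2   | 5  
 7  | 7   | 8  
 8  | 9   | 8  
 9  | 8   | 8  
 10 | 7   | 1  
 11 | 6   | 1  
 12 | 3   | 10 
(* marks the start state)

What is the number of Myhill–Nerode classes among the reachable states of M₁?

All states are reachable from the start state.
P0 = {1,3,4,5,6,7,8,9,10,12} | {2,11}.
On input a, block {1,3,4,5,6,7,8,9,10,12} splits into {3,4,5,7,8,9,10,12} and {1,6}.
Refine {3,4,5,7,8,9,10,12} on symbol b: members go to different blocks, giving {5,7,8,9,12} and {3,4,10}.
Refine {5,7,8,9,12} on symbol a: members go to different blocks, giving {7,8,9} and {5,12}.
Stable partition: {7,8,9} | {2,11} | {1,6} | {3,4,10} | {5,12} — 5 equivalence classes.

5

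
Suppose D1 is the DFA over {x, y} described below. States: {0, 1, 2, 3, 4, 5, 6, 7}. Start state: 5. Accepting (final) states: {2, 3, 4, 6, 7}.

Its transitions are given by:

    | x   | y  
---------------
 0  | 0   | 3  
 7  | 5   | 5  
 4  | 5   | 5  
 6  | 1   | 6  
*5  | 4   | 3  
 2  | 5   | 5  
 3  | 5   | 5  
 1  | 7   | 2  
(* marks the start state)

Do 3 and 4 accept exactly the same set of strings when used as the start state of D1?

Yes

States {0,1,2,6,7} cannot be reached from the start state, so discard them.
Start with accepting vs non-accepting: {3,4} | {5}.
No further refinement is possible. Final partition (2 blocks): {3,4} | {5}.
3 and 4 lie in the same block of the stable partition, so they are equivalent — no string distinguishes them.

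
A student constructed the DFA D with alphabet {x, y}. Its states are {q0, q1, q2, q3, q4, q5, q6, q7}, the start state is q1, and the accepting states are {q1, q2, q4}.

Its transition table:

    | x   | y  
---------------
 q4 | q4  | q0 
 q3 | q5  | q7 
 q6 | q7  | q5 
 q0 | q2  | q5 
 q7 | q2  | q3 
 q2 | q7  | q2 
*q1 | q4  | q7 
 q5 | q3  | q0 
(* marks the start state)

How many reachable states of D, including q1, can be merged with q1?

2

Reachable states from the start: {q0,q1,q2,q3,q4,q5,q7}. Unreachable: {q6} — drop them.
Start with accepting vs non-accepting: {q1,q2,q4} | {q0,q3,q5,q7}.
Refine {q1,q2,q4} on symbol x: members go to different blocks, giving {q1,q4} and {q2}.
On input x, block {q0,q3,q5,q7} splits into {q0,q7} and {q3,q5}.
No further refinement is possible. Final partition (4 blocks): {q1,q4} | {q0,q7} | {q2} | {q3,q5}.
The equivalence class containing q1 is {q1,q4}, of size 2.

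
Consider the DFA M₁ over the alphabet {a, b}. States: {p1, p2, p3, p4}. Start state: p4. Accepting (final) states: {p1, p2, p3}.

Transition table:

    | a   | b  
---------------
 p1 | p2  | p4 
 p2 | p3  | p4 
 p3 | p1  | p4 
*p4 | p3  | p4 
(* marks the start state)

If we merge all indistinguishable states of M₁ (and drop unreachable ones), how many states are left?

2

P0 = {p1,p2,p3} | {p4}.
No further refinement is possible. Final partition (2 blocks): {p1,p2,p3} | {p4}.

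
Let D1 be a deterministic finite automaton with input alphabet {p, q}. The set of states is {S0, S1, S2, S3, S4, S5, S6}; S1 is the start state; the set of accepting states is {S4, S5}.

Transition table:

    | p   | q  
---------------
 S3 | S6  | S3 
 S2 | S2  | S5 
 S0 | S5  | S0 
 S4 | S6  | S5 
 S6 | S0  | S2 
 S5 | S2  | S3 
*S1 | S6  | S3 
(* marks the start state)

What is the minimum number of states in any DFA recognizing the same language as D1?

5

States {S4} cannot be reached from the start state, so discard them.
Initial partition by acceptance: {S5} | {S0,S1,S2,S3,S6}.
On input p, block {S0,S1,S2,S3,S6} splits into {S1,S2,S3,S6} and {S0}.
Split {S1,S2,S3,S6} by δ(·,p) → {S1,S2,S3} and {S6}.
On input p, block {S1,S2,S3} splits into {S1,S3} and {S2}.
Stable partition: {S5} | {S1,S3} | {S0} | {S6} | {S2} — 5 equivalence classes.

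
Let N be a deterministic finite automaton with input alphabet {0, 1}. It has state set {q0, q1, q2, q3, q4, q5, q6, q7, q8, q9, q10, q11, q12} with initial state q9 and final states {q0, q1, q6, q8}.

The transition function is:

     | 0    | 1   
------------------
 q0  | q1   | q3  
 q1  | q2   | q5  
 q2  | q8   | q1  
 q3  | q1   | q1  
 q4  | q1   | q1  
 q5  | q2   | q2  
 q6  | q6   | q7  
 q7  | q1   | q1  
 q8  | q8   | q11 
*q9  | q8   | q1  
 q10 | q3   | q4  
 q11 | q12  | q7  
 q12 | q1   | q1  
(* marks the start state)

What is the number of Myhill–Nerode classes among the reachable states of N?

6

First remove the unreachable states {q0,q3,q4,q6,q10}; 8 states remain.
Initial partition by acceptance: {q1,q8} | {q2,q5,q7,q9,q11,q12}.
Refine {q1,q8} on symbol 0: members go to different blocks, giving {q1} and {q8}.
On input 0, block {q2,q5,q7,q9,q11,q12} splits into {q2,q9} and {q5,q11} and {q7,q12}.
On input 0, block {q5,q11} splits into {q5} and {q11}.
Stable partition: {q1} | {q2,q9} | {q8} | {q5} | {q7,q12} | {q11} — 6 equivalence classes.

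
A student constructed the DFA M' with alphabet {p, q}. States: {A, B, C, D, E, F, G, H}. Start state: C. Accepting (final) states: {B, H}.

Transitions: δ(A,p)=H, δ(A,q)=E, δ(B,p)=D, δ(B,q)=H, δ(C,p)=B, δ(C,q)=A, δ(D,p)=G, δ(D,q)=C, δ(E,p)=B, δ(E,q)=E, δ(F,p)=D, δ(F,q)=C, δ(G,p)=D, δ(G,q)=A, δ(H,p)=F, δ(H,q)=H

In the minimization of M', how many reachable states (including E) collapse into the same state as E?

3

All states are reachable from the start state.
Initial partition by acceptance: {B,H} | {A,C,D,E,F,G}.
Split {A,C,D,E,F,G} by δ(·,p) → {A,C,E} and {D,F,G}.
The partition is now stable with 3 blocks: {B,H} | {A,C,E} | {D,F,G}.
The equivalence class containing E is {A,C,E}, of size 3.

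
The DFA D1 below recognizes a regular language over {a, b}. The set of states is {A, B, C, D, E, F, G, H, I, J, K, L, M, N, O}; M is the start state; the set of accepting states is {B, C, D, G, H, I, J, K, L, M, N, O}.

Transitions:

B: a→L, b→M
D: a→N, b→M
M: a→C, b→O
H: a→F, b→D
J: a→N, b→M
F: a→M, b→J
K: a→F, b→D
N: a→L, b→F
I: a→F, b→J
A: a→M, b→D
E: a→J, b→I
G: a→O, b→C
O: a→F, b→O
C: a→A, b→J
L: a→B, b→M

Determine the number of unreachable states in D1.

5

BFS from M reaches {A, B, C, D, F, J, L, M, N, O}; the 5 state(s) E, G, H, I, K are never visited.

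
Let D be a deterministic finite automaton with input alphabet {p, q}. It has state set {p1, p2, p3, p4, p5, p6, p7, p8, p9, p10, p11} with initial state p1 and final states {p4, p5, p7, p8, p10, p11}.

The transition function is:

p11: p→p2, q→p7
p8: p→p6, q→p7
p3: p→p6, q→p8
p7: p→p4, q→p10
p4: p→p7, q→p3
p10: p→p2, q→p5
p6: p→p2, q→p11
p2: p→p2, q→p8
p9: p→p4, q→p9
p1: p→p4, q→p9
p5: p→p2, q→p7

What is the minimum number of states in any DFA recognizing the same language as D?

Every state is reachable, so we keep all 11.
Initial partition by acceptance: {p4,p5,p7,p8,p10,p11} | {p1,p2,p3,p6,p9}.
On input p, block {p4,p5,p7,p8,p10,p11} splits into {p5,p8,p10,p11} and {p4,p7}.
Split {p5,p8,p10,p11} by δ(·,q) → {p5,p8,p11} and {p10}.
On input p, block {p1,p2,p3,p6,p9} splits into {p2,p3,p6} and {p1,p9}.
On input q, block {p4,p7} splits into {p4} and {p7}.
The partition is now stable with 6 blocks: {p5,p8,p11} | {p2,p3,p6} | {p4} | {p10} | {p1,p9} | {p7}.

6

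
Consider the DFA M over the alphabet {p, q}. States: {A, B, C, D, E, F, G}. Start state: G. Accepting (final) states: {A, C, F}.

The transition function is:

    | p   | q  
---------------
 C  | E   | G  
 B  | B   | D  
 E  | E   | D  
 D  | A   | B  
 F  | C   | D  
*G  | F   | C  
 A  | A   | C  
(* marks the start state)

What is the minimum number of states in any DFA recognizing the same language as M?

All states are reachable from the start state.
P0 = {A,C,F} | {B,D,E,G}.
Refine {A,C,F} on symbol p: members go to different blocks, giving {A,F} and {C}.
On input p, block {A,F} splits into {A} and {F}.
Split {B,D,E,G} by δ(·,p) → {B,E} and {D} and {G}.
Stable partition: {A} | {B,E} | {C} | {F} | {D} | {G} — 6 equivalence classes.

6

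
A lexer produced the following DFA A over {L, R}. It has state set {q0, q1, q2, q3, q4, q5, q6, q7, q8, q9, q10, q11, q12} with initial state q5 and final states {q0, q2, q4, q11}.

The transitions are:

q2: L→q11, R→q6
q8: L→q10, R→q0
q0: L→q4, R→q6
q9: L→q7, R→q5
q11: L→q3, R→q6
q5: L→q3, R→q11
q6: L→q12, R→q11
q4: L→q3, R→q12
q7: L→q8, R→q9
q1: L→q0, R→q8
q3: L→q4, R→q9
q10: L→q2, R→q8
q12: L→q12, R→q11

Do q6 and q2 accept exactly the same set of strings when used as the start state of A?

No

First remove the unreachable states {q1}; 12 states remain.
Start with accepting vs non-accepting: {q0,q2,q4,q11} | {q3,q5,q6,q7,q8,q9,q10,q12}.
On input L, block {q0,q2,q4,q11} splits into {q0,q2} and {q4,q11}.
Split {q3,q5,q6,q7,q8,q9,q10,q12} by δ(·,L) → {q5,q6,q7,q8,q9,q12} and {q3} and {q10}.
Split {q5,q6,q7,q8,q9,q12} by δ(·,L) → {q6,q7,q9,q12} and {q5} and {q8}.
Refine {q6,q7,q9,q12} on symbol L: members go to different blocks, giving {q6,q9,q12} and {q7}.
Split {q6,q9,q12} by δ(·,L) → {q6,q12} and {q9}.
Stable partition: {q0,q2} | {q6,q12} | {q4,q11} | {q3} | {q10} | {q5} | {q8} | {q7} | {q9} — 9 equivalence classes.
q6 and q2 end up in different blocks, so they are distinguishable. For instance, the string 'ε' is accepted from only q2.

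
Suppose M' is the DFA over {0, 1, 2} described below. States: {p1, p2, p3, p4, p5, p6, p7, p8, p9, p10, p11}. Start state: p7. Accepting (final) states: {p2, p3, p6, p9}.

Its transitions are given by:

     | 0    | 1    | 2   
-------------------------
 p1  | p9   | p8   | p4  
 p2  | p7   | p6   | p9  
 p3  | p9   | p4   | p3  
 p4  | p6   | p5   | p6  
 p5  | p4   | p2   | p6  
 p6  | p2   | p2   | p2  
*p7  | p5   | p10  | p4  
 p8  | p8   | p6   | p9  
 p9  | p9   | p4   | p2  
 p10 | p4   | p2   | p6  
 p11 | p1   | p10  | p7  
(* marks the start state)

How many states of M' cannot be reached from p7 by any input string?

4

BFS from p7 reaches {p2, p4, p5, p6, p7, p9, p10}; the 4 state(s) p1, p3, p8, p11 are never visited.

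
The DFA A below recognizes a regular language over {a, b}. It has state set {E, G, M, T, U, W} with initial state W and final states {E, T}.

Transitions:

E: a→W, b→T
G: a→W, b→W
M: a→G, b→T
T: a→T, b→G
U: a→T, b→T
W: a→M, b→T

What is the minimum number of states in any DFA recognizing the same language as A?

4

States {E,U} cannot be reached from the start state, so discard them.
Initial partition by acceptance: {T} | {G,M,W}.
On input b, block {G,M,W} splits into {M,W} and {G}.
On input a, block {M,W} splits into {W} and {M}.
Stable partition: {T} | {W} | {G} | {M} — 4 equivalence classes.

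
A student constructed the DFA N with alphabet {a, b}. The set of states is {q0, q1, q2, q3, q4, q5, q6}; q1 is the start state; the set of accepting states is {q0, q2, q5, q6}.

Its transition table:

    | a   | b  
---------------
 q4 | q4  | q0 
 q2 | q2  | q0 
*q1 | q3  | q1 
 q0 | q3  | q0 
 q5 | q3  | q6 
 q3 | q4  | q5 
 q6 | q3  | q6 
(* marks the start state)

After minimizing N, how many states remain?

Reachable states from the start: {q0,q1,q3,q4,q5,q6}. Unreachable: {q2} — drop them.
Initial partition by acceptance: {q0,q5,q6} | {q1,q3,q4}.
Refine {q1,q3,q4} on symbol b: members go to different blocks, giving {q3,q4} and {q1}.
The partition is now stable with 3 blocks: {q0,q5,q6} | {q3,q4} | {q1}.

3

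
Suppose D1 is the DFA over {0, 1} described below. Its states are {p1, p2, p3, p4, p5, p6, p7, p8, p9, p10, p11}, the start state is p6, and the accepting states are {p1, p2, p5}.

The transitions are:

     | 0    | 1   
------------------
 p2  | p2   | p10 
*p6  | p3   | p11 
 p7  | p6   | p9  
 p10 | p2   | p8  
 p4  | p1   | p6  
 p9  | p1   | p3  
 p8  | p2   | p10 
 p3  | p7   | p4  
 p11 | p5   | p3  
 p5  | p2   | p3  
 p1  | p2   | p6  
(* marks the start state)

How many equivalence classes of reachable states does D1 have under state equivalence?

Start with accepting vs non-accepting: {p1,p2,p5} | {p3,p4,p6,p7,p8,p9,p10,p11}.
Refine {p3,p4,p6,p7,p8,p9,p10,p11} on symbol 0: members go to different blocks, giving {p4,p8,p9,p10,p11} and {p3,p6,p7}.
Refine {p1,p2,p5} on symbol 1: members go to different blocks, giving {p1,p5} and {p2}.
Refine {p4,p8,p9,p10,p11} on symbol 0: members go to different blocks, giving {p4,p9,p11} and {p8,p10}.
The partition is now stable with 5 blocks: {p1,p5} | {p4,p9,p11} | {p3,p6,p7} | {p2} | {p8,p10}.

5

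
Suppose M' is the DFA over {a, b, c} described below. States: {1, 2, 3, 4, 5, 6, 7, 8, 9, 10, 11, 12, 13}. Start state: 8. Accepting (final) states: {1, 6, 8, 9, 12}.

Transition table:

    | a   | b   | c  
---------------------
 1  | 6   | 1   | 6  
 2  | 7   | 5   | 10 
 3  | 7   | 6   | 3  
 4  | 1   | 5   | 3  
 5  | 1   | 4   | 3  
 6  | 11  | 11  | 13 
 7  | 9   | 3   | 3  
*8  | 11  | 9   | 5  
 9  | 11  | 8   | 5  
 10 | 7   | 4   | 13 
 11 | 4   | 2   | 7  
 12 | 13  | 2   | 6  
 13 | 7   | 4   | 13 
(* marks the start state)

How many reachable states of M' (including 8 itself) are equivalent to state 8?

First remove the unreachable states {12}; 12 states remain.
P0 = {1,6,8,9} | {2,3,4,5,7,10,11,13}.
Split {1,6,8,9} by δ(·,a) → {6,8,9} and {1}.
Split {6,8,9} by δ(·,b) → {8,9} and {6}.
Refine {2,3,4,5,7,10,11,13} on symbol a: members go to different blocks, giving {2,3,10,11,13} and {4,5} and {7}.
On input a, block {2,3,10,11,13} splits into {2,3,10,13} and {11}.
On input b, block {2,3,10,13} splits into {2,10,13} and {3}.
Stable partition: {8,9} | {2,10,13} | {1} | {6} | {4,5} | {7} | {11} | {3} — 8 equivalence classes.
State 8 belongs to the block {8,9}, which has 2 states.

2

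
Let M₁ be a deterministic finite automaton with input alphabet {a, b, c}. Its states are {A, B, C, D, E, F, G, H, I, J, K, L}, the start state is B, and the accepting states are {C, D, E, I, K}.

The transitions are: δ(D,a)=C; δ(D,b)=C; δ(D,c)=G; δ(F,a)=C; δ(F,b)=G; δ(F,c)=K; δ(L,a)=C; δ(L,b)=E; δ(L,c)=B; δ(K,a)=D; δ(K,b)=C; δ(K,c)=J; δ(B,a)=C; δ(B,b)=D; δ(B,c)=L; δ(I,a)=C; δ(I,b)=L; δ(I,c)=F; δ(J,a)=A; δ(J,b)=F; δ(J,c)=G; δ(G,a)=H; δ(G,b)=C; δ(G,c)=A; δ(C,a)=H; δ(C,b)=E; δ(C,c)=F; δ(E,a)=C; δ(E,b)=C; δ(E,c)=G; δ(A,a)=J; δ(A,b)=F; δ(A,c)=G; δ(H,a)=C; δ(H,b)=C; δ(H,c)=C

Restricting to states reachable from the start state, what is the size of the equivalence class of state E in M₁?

2

First remove the unreachable states {I}; 11 states remain.
Initial partition by acceptance: {C,D,E,K} | {A,B,F,G,H,J,L}.
On input a, block {C,D,E,K} splits into {D,E,K} and {C}.
On input a, block {D,E,K} splits into {D,E} and {K}.
On input a, block {A,B,F,G,H,J,L} splits into {B,F,H,L} and {A,G,J}.
Split {B,F,H,L} by δ(·,b) → {B,L} and {F} and {H}.
Split {A,G,J} by δ(·,a) → {A,J} and {G}.
No further refinement is possible. Final partition (8 blocks): {D,E} | {B,L} | {C} | {K} | {A,J} | {F} | {H} | {G}.
State E belongs to the block {D,E}, which has 2 states.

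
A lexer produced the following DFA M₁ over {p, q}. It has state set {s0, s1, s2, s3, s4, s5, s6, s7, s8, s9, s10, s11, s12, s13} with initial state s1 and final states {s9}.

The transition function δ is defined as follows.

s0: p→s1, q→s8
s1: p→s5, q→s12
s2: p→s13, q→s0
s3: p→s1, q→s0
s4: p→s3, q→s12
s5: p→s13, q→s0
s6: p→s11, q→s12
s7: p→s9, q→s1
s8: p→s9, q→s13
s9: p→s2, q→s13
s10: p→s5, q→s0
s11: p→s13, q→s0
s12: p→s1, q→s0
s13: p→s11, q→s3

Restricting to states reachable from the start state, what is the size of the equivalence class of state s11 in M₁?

5

States {s4,s6,s7,s10} cannot be reached from the start state, so discard them.
P0 = {s9} | {s0,s1,s2,s3,s5,s8,s11,s12,s13}.
Split {s0,s1,s2,s3,s5,s8,s11,s12,s13} by δ(·,p) → {s0,s1,s2,s3,s5,s11,s12,s13} and {s8}.
Refine {s0,s1,s2,s3,s5,s11,s12,s13} on symbol q: members go to different blocks, giving {s1,s2,s3,s5,s11,s12,s13} and {s0}.
Split {s1,s2,s3,s5,s11,s12,s13} by δ(·,q) → {s2,s3,s5,s11,s12} and {s1,s13}.
Stable partition: {s9} | {s2,s3,s5,s11,s12} | {s8} | {s0} | {s1,s13} — 5 equivalence classes.
State s11 belongs to the block {s2,s3,s5,s11,s12}, which has 5 states.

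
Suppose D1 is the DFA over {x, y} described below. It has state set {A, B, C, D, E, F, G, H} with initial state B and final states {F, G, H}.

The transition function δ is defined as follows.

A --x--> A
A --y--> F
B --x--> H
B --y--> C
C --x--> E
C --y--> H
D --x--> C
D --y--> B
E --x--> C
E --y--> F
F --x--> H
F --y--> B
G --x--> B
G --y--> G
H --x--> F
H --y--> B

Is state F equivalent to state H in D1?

Yes

States {A,D,G} cannot be reached from the start state, so discard them.
P0 = {F,H} | {B,C,E}.
On input x, block {B,C,E} splits into {C,E} and {B}.
The partition is now stable with 3 blocks: {F,H} | {C,E} | {B}.
F and H lie in the same block of the stable partition, so they are equivalent — no string distinguishes them.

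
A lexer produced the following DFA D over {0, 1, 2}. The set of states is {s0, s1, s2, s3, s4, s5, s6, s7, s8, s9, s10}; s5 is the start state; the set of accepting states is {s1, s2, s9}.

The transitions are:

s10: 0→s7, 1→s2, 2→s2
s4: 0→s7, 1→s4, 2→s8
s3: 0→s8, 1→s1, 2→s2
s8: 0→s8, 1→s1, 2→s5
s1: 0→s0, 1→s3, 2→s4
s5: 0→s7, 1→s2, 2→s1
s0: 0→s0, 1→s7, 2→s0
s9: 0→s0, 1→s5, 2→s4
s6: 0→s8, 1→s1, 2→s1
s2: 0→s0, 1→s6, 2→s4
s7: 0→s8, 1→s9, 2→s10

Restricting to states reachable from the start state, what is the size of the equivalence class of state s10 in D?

Every state is reachable, so we keep all 11.
P0 = {s1,s2,s9} | {s0,s3,s4,s5,s6,s7,s8,s10}.
On input 1, block {s0,s3,s4,s5,s6,s7,s8,s10} splits into {s3,s5,s6,s7,s8,s10} and {s0,s4}.
Refine {s3,s5,s6,s7,s8,s10} on symbol 2: members go to different blocks, giving {s3,s5,s6,s10} and {s7,s8}.
Refine {s0,s4} on symbol 0: members go to different blocks, giving {s0} and {s4}.
No further refinement is possible. Final partition (5 blocks): {s1,s2,s9} | {s3,s5,s6,s10} | {s0} | {s7,s8} | {s4}.
State s10 belongs to the block {s3,s5,s6,s10}, which has 4 states.

4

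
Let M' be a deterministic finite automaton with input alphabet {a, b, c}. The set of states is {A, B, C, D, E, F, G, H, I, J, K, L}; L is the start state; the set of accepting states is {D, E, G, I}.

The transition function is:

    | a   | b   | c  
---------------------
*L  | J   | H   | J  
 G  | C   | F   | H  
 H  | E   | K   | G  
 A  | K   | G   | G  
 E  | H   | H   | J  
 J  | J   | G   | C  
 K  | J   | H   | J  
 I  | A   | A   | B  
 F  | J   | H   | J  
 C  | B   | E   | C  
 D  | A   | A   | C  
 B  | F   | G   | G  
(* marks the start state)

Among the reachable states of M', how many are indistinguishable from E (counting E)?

1

First remove the unreachable states {A,D,I}; 9 states remain.
Initial partition by acceptance: {E,G} | {B,C,F,H,J,K,L}.
Refine {B,C,F,H,J,K,L} on symbol a: members go to different blocks, giving {B,C,F,J,K,L} and {H}.
On input a, block {E,G} splits into {E} and {G}.
Refine {B,C,F,J,K,L} on symbol b: members go to different blocks, giving {F,K,L} and {B,J} and {C}.
On input a, block {B,J} splits into {B} and {J}.
No further refinement is possible. Final partition (7 blocks): {E} | {F,K,L} | {H} | {G} | {B} | {C} | {J}.
The equivalence class containing E is {E}, of size 1.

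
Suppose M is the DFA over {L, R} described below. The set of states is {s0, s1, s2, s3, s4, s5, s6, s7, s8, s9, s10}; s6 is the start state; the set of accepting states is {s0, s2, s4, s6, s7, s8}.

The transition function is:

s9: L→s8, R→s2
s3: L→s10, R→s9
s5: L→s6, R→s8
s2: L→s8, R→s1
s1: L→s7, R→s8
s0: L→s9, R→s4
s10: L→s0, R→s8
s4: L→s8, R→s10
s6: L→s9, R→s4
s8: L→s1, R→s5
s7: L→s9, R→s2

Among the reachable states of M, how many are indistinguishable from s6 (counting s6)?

First remove the unreachable states {s3}; 10 states remain.
Initial partition by acceptance: {s0,s2,s4,s6,s7,s8} | {s1,s5,s9,s10}.
On input L, block {s0,s2,s4,s6,s7,s8} splits into {s0,s6,s7,s8} and {s2,s4}.
Split {s0,s6,s7,s8} by δ(·,R) → {s0,s6,s7} and {s8}.
On input L, block {s1,s5,s9,s10} splits into {s1,s5,s10} and {s9}.
The partition is now stable with 5 blocks: {s0,s6,s7} | {s1,s5,s10} | {s2,s4} | {s8} | {s9}.
The equivalence class containing s6 is {s0,s6,s7}, of size 3.

3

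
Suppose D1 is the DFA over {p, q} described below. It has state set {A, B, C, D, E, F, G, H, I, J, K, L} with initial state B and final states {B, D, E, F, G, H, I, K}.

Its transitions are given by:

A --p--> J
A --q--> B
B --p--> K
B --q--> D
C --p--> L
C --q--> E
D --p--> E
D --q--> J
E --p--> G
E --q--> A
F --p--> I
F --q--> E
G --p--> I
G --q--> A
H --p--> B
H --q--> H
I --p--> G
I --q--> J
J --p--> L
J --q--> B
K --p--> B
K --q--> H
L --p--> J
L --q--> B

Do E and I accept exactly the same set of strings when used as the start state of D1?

States {C,F} cannot be reached from the start state, so discard them.
Start with accepting vs non-accepting: {B,D,E,G,H,I,K} | {A,J,L}.
Refine {B,D,E,G,H,I,K} on symbol q: members go to different blocks, giving {D,E,G,I} and {B,H,K}.
Refine {B,H,K} on symbol q: members go to different blocks, giving {H,K} and {B}.
No further refinement is possible. Final partition (4 blocks): {D,E,G,I} | {A,J,L} | {H,K} | {B}.
E and I lie in the same block of the stable partition, so they are equivalent — no string distinguishes them.

Yes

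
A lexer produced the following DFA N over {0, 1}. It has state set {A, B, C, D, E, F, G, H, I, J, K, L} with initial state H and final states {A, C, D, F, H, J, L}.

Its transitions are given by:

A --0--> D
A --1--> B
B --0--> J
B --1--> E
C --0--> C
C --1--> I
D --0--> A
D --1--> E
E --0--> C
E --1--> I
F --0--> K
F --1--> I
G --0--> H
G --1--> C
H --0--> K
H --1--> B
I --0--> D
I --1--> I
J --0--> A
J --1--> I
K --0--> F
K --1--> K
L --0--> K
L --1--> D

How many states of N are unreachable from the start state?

2

BFS from H reaches {A, B, C, D, E, F, H, I, J, K}; the 2 state(s) G, L are never visited.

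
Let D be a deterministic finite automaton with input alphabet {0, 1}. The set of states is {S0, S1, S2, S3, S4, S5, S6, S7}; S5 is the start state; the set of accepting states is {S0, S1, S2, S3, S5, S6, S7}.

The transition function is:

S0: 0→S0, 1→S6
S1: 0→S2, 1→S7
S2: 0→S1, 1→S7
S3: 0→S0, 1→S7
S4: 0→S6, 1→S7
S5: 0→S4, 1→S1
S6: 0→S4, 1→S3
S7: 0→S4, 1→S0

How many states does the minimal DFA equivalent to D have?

Every state is reachable, so we keep all 8.
Initial partition by acceptance: {S0,S1,S2,S3,S5,S6,S7} | {S4}.
Split {S0,S1,S2,S3,S5,S6,S7} by δ(·,0) → {S0,S1,S2,S3} and {S5,S6,S7}.
The partition is now stable with 3 blocks: {S0,S1,S2,S3} | {S4} | {S5,S6,S7}.

3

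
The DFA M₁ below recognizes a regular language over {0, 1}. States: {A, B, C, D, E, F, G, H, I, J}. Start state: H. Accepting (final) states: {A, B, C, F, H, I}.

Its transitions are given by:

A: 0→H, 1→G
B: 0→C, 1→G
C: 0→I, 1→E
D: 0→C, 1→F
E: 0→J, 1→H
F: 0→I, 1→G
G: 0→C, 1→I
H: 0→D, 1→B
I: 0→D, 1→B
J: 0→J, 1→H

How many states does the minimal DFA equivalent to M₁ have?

7

First remove the unreachable states {A}; 9 states remain.
Start with accepting vs non-accepting: {B,C,F,H,I} | {D,E,G,J}.
On input 0, block {B,C,F,H,I} splits into {B,C,F} and {H,I}.
Refine {B,C,F} on symbol 0: members go to different blocks, giving {C,F} and {B}.
On input 0, block {D,E,G,J} splits into {D,G} and {E,J}.
Refine {C,F} on symbol 1: members go to different blocks, giving {C} and {F}.
Refine {D,G} on symbol 1: members go to different blocks, giving {D} and {G}.
No further refinement is possible. Final partition (7 blocks): {C} | {D} | {H,I} | {B} | {E,J} | {F} | {G}.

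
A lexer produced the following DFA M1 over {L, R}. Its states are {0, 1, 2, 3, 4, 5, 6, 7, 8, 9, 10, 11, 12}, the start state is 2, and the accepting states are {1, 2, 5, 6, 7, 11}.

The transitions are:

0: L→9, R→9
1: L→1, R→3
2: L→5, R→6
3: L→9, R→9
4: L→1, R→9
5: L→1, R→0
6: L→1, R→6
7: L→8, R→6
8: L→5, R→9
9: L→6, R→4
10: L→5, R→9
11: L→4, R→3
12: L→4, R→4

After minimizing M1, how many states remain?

5

Reachable states from the start: {0,1,2,3,4,5,6,9}. Unreachable: {7,8,10,11,12} — drop them.
Initial partition by acceptance: {1,2,5,6} | {0,3,4,9}.
On input R, block {1,2,5,6} splits into {1,5} and {2,6}.
On input L, block {0,3,4,9} splits into {0,3} and {4} and {9}.
The partition is now stable with 5 blocks: {1,5} | {0,3} | {2,6} | {4} | {9}.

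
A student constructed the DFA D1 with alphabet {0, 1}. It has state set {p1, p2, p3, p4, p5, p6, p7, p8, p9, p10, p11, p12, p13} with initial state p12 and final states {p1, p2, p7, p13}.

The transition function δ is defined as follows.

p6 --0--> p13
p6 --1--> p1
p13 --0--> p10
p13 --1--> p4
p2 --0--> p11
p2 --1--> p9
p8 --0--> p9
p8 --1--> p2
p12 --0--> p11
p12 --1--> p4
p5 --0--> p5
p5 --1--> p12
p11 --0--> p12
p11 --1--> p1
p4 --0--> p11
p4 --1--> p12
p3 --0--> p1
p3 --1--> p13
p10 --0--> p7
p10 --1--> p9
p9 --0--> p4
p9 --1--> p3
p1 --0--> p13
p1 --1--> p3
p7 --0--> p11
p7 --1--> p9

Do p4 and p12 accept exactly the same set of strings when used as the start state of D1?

States {p2,p5,p6,p8} cannot be reached from the start state, so discard them.
Initial partition by acceptance: {p1,p7,p13} | {p3,p4,p9,p10,p11,p12}.
Split {p1,p7,p13} by δ(·,0) → {p7,p13} and {p1}.
Refine {p3,p4,p9,p10,p11,p12} on symbol 0: members go to different blocks, giving {p4,p9,p11,p12} and {p3} and {p10}.
On input 0, block {p7,p13} splits into {p7} and {p13}.
Split {p4,p9,p11,p12} by δ(·,1) → {p4,p12} and {p9} and {p11}.
Stable partition: {p7} | {p4,p12} | {p1} | {p3} | {p10} | {p13} | {p9} | {p11} — 8 equivalence classes.
p4 and p12 lie in the same block of the stable partition, so they are equivalent — no string distinguishes them.

Yes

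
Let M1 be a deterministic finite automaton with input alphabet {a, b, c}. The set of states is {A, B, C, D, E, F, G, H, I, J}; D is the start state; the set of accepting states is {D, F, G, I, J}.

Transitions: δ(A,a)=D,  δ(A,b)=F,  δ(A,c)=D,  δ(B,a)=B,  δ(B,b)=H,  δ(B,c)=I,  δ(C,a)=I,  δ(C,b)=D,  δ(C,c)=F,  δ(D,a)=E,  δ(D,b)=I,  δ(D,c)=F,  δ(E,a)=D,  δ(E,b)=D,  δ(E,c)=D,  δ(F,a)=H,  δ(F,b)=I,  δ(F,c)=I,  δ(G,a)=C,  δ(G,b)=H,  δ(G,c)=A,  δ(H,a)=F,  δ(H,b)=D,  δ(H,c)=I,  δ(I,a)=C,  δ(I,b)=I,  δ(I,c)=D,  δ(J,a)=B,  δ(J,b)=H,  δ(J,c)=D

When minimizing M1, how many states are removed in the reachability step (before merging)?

Starting at D and following transitions, the reachable set is {C, D, E, F, H, I}. That leaves A, B, G, J unreachable — 4 in total.

4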